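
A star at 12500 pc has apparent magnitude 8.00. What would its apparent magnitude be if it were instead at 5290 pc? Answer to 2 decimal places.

Flux ∝ 1/d², so Δm = 5 log₁₀(d₂/d₁) = 5 log₁₀(5290/12500) = -1.867
m₂ = m₁ + Δm = 8.00 + (-1.867) = 6.133

m ≈ 6.13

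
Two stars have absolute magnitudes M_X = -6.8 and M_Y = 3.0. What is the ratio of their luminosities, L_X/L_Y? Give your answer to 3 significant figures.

ΔM = M_X − M_Y = -9.8
L_X/L_Y = 10^(−0.4 ΔM) = 10^3.920 = 8318

L_X/L_Y ≈ 8320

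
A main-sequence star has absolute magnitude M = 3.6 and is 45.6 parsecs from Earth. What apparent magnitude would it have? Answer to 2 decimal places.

m ≈ 6.89

m = M + 5 log₁₀ d − 5 = 3.6 + 5·1.6590 − 5 = 6.895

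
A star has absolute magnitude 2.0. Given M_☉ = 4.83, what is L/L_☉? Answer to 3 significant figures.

L/L_☉ ≈ 13.6

M − M_☉ = 2.0 − 4.83 = -2.830
L/L_☉ = 10^(−0.4 (M − M_☉)) = 10^1.132 = 13.55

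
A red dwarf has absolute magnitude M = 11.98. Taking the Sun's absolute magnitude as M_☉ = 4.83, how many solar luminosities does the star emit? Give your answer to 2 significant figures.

L/L_☉ ≈ 1.4×10^-3

M − M_☉ = 11.98 − 4.83 = 7.150
L/L_☉ = 10^(−0.4 (M − M_☉)) = 10^-2.860 = 1.380×10^-3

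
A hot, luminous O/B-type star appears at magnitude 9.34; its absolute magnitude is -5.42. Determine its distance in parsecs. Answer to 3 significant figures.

d ≈ 8950 pc

μ = m − M = 14.760
m − M = 5 log₁₀ d − 5
log₁₀ d = (m − M)/5 + 1 = 3.9520
d = 10^3.9520 = 8954 pc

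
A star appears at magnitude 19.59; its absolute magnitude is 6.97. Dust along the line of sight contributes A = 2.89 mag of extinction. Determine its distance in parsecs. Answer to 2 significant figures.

m − M = 5 log₁₀(d/10 pc) + A  ⇒  19.59 − (6.97) − 2.89 = 5 log₁₀(d/10)
9.730 = 5 log₁₀(d/10)
log₁₀ d = (m − M − A)/5 + 1 = 2.9460
d = 10^2.9460 = 883.1 pc

d ≈ 880 pc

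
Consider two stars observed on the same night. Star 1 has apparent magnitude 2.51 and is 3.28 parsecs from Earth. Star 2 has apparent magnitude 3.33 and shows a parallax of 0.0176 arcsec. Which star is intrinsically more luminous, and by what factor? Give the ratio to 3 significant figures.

Star 1: M = m − 5 log₁₀ d + 5 = 2.51 − 5·0.5159 + 5 = 4.931
Star 2: d = 1/p = 1/0.0176″ = 56.82 pc
Star 2: M = m − 5 log₁₀ d + 5 = 3.33 − 5·1.7545 + 5 = -0.442
ΔM = M_1 − M_2 = 4.931 − (-0.442) = 5.373; smaller M is more luminous → Star 2.
L ratio = 10^(0.4 |ΔM|) = 10^2.149 = 141.0

Star 2 is more luminous, by a factor of 141.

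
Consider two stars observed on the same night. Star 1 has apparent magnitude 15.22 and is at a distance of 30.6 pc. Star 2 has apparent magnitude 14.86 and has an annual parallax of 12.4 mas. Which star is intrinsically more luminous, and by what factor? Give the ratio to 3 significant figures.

Star 2 is more luminous, by a factor of 9.68.

Star 1: M = m − 5 log₁₀ d + 5 = 15.22 − 5·1.4857 + 5 = 12.791
Star 2: p = 12.4 mas = 0.0124″ → d = 1/p = 80.65 pc
Star 2: M = m − 5 log₁₀ d + 5 = 14.86 − 5·1.9066 + 5 = 10.327
ΔM = M_1 − M_2 = 12.791 − (10.327) = 2.464; smaller M is more luminous → Star 2.
L ratio = 10^(0.4 |ΔM|) = 10^0.986 = 9.676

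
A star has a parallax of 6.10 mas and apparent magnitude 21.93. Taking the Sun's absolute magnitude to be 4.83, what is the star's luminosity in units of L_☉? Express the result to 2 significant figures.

d = 1/p = 1000/6.10 mas = 163.9 pc
M = m − 5 log₁₀ d + 5 = 21.93 − 5·2.2147 + 5 = 15.857
M − M_☉ = 15.857 − 4.83 = 11.027
L/L_☉ = 10^(−0.4 × 11.027) = 3.885×10^-5

L/L_☉ ≈ 3.9×10^-5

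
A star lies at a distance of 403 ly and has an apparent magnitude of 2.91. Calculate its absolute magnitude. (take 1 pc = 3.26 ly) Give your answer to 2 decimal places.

M ≈ -2.55

d = 403 ly / 3.26 = 123.6 pc
5 log₁₀(d/10 pc) = 5 log₁₀(123.6) − 5 = 5.460
M = m − 5 log₁₀(d/10) = 2.91 − 5.460 = -2.550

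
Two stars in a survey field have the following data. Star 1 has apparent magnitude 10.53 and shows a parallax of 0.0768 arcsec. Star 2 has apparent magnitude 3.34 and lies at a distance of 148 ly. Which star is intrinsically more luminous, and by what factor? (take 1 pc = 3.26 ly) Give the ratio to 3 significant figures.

Star 1: d = 1/p = 1/0.0768″ = 13.02 pc
Star 1: M = m − 5 log₁₀ d + 5 = 10.53 − 5·1.1146 + 5 = 9.957
Star 2: d = 148 ly / 3.26 = 45.40 pc
Star 2: M = m − 5 log₁₀ d + 5 = 3.34 − 5·1.6570 + 5 = 0.055
ΔM = M_1 − M_2 = 9.957 − (0.055) = 9.902; smaller M is more luminous → Star 2.
L ratio = 10^(0.4 |ΔM|) = 10^3.961 = 9137

Star 2 is more luminous, by a factor of 9140.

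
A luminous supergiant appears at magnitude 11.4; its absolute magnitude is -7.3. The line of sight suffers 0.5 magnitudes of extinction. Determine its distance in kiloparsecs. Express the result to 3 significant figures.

d ≈ 43.7 kpc

m − M = 5 log₁₀(d/10 pc) + A  ⇒  11.4 − (-7.3) − 0.5 = 5 log₁₀(d/10)
18.200 = 5 log₁₀(d/10)
log₁₀ d = (m − M − A)/5 + 1 = 4.6400
d = 10^4.6400 = 43650 pc
= 43.65 kpc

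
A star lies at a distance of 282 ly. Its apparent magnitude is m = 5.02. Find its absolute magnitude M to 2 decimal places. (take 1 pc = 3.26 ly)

M ≈ 0.33

d = 282 ly / 3.26 = 86.50 pc
5 log₁₀(d/10 pc) = 5 log₁₀(86.50) − 5 = 4.685
M = m − 5 log₁₀(d/10) = 5.02 − 4.685 = 0.335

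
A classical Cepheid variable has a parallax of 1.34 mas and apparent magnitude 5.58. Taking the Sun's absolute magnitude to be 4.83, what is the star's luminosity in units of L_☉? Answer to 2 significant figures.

L/L_☉ ≈ 2800

d = 1/p = 1000/1.34 mas = 746.3 pc
M = m − 5 log₁₀ d + 5 = 5.58 − 5·2.8729 + 5 = -3.784
M − M_☉ = -3.784 − 4.83 = -8.614
L/L_☉ = 10^(−0.4 × -8.614) = 2791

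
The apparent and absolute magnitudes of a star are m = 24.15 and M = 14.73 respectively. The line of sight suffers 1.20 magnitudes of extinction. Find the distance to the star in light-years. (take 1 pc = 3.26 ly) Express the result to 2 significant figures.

m − M = 5 log₁₀(d/10 pc) + A  ⇒  24.15 − (14.73) − 1.20 = 5 log₁₀(d/10)
8.220 = 5 log₁₀(d/10)
log₁₀ d = (m − M − A)/5 + 1 = 2.6440
d = 10^2.6440 = 440.6 pc
= 1436 ly

d ≈ 1400 ly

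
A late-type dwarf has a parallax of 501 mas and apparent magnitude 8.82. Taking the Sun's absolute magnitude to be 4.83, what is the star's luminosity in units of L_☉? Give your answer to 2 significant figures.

L/L_☉ ≈ 1.0×10^-3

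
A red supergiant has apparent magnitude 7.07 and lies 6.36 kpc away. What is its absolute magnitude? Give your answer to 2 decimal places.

M ≈ -6.95

d = 6.36 kpc = 6360 pc
5 log₁₀(d/10 pc) = 5 log₁₀(6360) − 5 = 14.017
M = m − 5 log₁₀(d/10) = 7.07 − 14.017 = -6.947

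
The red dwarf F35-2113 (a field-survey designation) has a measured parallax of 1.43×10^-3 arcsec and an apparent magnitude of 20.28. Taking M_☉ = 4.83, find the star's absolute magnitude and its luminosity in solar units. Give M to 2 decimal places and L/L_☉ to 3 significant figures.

d = 1/p = 1/1.43×10^-3″ = 699.3 pc
M = m − 5 log₁₀ d + 5 = 20.28 − 5·2.8447 + 5 = 11.057
M − M_☉ = 11.057 − 4.83 = 6.227
L/L_☉ = 10^(−0.4 × 6.227) = 3.231×10^-3

M ≈ 11.06; L/L_☉ ≈ 3.23×10^-3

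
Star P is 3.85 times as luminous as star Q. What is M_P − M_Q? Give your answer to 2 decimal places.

M_P − M_Q ≈ -1.46

Pogson: ΔM = −2.5 log₁₀(ratio) = −2.5 log₁₀(3.85) = −2.5 × 0.5855 = -1.464
Star P is brighter, so it has the smaller magnitude: the difference is negative.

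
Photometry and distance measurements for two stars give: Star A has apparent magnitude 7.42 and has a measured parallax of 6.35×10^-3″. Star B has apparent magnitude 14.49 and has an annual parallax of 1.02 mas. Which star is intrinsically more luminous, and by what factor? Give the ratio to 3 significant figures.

Star A: d = 1/p = 1/6.35×10^-3″ = 157.5 pc
Star A: M = m − 5 log₁₀ d + 5 = 7.42 − 5·2.1972 + 5 = 1.434
Star B: p = 1.02 mas = 1.02×10^-3″ → d = 1/p = 980.4 pc
Star B: M = m − 5 log₁₀ d + 5 = 14.49 − 5·2.9914 + 5 = 4.533
ΔM = M_A − M_B = 1.434 − (4.533) = -3.099; smaller M is more luminous → Star A.
L ratio = 10^(0.4 |ΔM|) = 10^1.240 = 17.36

Star A is more luminous, by a factor of 17.4.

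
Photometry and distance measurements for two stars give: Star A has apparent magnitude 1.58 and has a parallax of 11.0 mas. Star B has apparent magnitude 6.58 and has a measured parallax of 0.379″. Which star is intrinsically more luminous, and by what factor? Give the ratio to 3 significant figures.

Star A: p = 11.0 mas = 0.0110″ → d = 1/p = 90.91 pc
Star A: M = m − 5 log₁₀ d + 5 = 1.58 − 5·1.9586 + 5 = -3.213
Star B: d = 1/p = 1/0.379″ = 2.639 pc
Star B: M = m − 5 log₁₀ d + 5 = 6.58 − 5·0.4214 + 5 = 9.473
ΔM = M_A − M_B = -3.213 − (9.473) = -12.686; smaller M is more luminous → Star A.
L ratio = 10^(0.4 |ΔM|) = 10^5.074 = 118700

Star A is more luminous, by a factor of 119000.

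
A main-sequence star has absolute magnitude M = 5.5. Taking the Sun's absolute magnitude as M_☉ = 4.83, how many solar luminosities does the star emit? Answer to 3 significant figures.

L/L_☉ ≈ 0.540

M − M_☉ = 5.5 − 4.83 = 0.670
L/L_☉ = 10^(−0.4 (M − M_☉)) = 10^-0.268 = 0.5395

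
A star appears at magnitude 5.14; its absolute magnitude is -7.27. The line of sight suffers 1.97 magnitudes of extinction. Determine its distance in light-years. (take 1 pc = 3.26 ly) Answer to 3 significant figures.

d ≈ 3990 ly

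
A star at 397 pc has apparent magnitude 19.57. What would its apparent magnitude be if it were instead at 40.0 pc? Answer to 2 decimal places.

Flux ∝ 1/d², so Δm = 5 log₁₀(d₂/d₁) = 5 log₁₀(40.0/397) = -4.984
m₂ = m₁ + Δm = 19.57 + (-4.984) = 14.586

m ≈ 14.59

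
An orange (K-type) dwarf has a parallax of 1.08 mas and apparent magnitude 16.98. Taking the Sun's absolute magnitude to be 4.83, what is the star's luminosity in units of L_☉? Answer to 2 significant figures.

d = 1/p = 1000/1.08 mas = 925.9 pc
M = m − 5 log₁₀ d + 5 = 16.98 − 5·2.9666 + 5 = 7.147
M − M_☉ = 7.147 − 4.83 = 2.317
L/L_☉ = 10^(−0.4 × 2.317) = 0.1183

L/L_☉ ≈ 0.12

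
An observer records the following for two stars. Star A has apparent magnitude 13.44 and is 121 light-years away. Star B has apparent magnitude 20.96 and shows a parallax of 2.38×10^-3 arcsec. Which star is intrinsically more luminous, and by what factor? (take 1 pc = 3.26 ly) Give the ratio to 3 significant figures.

Star A: d = 121 ly / 3.26 = 37.12 pc
Star A: M = m − 5 log₁₀ d + 5 = 13.44 − 5·1.5696 + 5 = 10.592
Star B: d = 1/p = 1/2.38×10^-3″ = 420.2 pc
Star B: M = m − 5 log₁₀ d + 5 = 20.96 − 5·2.6234 + 5 = 12.843
ΔM = M_A − M_B = 10.592 − (12.843) = -2.251; smaller M is more luminous → Star A.
L ratio = 10^(0.4 |ΔM|) = 10^0.900 = 7.949

Star A is more luminous, by a factor of 7.95.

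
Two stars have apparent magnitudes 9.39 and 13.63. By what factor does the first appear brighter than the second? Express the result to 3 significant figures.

49.7

Magnitude difference = -4.24
Flux ratio = 10^(−0.4 Δm) = 10^(−0.4 × -4.24) = 10^1.696 = 49.66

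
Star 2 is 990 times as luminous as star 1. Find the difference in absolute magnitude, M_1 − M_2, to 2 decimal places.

M_1 − M_2 ≈ 7.49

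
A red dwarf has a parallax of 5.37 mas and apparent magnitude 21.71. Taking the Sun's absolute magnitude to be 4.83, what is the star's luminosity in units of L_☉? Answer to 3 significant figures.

d = 1/p = 1000/5.37 mas = 186.2 pc
M = m − 5 log₁₀ d + 5 = 21.71 − 5·2.2700 + 5 = 15.360
M − M_☉ = 15.360 − 4.83 = 10.530
L/L_☉ = 10^(−0.4 × 10.530) = 6.138×10^-5

L/L_☉ ≈ 6.14×10^-5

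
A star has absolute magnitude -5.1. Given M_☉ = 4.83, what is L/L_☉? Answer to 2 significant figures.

L/L_☉ ≈ 9400

M − M_☉ = -5.1 − 4.83 = -9.930
L/L_☉ = 10^(−0.4 (M − M_☉)) = 10^3.972 = 9376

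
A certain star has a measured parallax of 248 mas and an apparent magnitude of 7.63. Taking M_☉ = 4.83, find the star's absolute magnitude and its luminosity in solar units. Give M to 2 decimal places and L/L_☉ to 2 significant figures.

M ≈ 9.60; L/L_☉ ≈ 0.012

d = 1/p = 1000/248 mas = 4.032 pc
M = m − 5 log₁₀ d + 5 = 7.63 − 5·0.6055 + 5 = 9.602
M − M_☉ = 9.602 − 4.83 = 4.772
L/L_☉ = 10^(−0.4 × 4.772) = 0.01233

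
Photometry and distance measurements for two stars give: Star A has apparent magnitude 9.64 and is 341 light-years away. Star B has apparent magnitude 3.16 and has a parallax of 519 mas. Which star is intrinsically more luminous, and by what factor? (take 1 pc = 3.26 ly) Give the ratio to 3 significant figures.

Star A is more luminous, by a factor of 7.54.

Star A: d = 341 ly / 3.26 = 104.6 pc
Star A: M = m − 5 log₁₀ d + 5 = 9.64 − 5·2.0195 + 5 = 4.542
Star B: p = 519 mas = 0.519″ → d = 1/p = 1.927 pc
Star B: M = m − 5 log₁₀ d + 5 = 3.16 − 5·0.2848 + 5 = 6.736
ΔM = M_A − M_B = 4.542 − (6.736) = -2.194; smaller M is more luminous → Star A.
L ratio = 10^(0.4 |ΔM|) = 10^0.877 = 7.541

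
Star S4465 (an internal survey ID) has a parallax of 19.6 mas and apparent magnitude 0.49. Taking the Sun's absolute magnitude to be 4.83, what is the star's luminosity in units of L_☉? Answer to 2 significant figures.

L/L_☉ ≈ 1400

d = 1/p = 1000/19.6 mas = 51.02 pc
M = m − 5 log₁₀ d + 5 = 0.49 − 5·1.7077 + 5 = -3.049
M − M_☉ = -3.049 − 4.83 = -7.879
L/L_☉ = 10^(−0.4 × -7.879) = 1417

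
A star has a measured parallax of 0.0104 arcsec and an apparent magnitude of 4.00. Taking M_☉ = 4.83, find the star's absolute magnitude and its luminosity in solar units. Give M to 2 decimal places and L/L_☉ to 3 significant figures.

d = 1/p = 1/0.0104″ = 96.15 pc
M = m − 5 log₁₀ d + 5 = 4.00 − 5·1.9830 + 5 = -0.915
M − M_☉ = -0.915 − 4.83 = -5.745
L/L_☉ = 10^(−0.4 × -5.745) = 198.6

M ≈ -0.91; L/L_☉ ≈ 199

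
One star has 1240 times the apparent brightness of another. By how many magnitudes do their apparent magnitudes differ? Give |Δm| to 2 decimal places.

|Δm| ≈ 7.73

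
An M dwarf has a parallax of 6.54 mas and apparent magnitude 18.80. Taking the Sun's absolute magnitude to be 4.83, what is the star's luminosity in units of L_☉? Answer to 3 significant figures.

d = 1/p = 1000/6.54 mas = 152.9 pc
M = m − 5 log₁₀ d + 5 = 18.80 − 5·2.1844 + 5 = 12.878
M − M_☉ = 12.878 − 4.83 = 8.048
L/L_☉ = 10^(−0.4 × 8.048) = 6.037×10^-4

L/L_☉ ≈ 6.04×10^-4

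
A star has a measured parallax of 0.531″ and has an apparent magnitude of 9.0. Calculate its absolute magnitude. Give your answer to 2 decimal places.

M ≈ 12.63

d = 1/p = 1/0.531″ = 1.883 pc
5 log₁₀(d/10 pc) = 5 log₁₀(1.883) − 5 = -3.625
M = m − 5 log₁₀(d/10) = 9.0 + 3.625 = 12.625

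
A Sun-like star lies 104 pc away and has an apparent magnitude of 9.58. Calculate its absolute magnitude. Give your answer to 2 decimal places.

5 log₁₀(d/10 pc) = 5 log₁₀(104.0) − 5 = 5.085
M = m − 5 log₁₀(d/10) = 9.58 − 5.085 = 4.495

M ≈ 4.49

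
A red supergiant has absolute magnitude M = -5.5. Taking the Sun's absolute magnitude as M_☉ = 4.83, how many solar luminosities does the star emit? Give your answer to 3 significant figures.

L/L_☉ ≈ 13600

M − M_☉ = -5.5 − 4.83 = -10.330
L/L_☉ = 10^(−0.4 (M − M_☉)) = 10^4.132 = 13550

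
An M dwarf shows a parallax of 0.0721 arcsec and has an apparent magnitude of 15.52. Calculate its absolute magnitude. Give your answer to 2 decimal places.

M ≈ 14.81

d = 1/p = 1/0.0721″ = 13.87 pc
5 log₁₀(d/10 pc) = 5 log₁₀(13.87) − 5 = 0.710
M = m − 5 log₁₀(d/10) = 15.52 − 0.710 = 14.810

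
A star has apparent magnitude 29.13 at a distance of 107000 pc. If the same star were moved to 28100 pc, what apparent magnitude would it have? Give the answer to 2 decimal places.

Flux ∝ 1/d², so Δm = 5 log₁₀(d₂/d₁) = 5 log₁₀(28100/107000) = -2.903
m₂ = m₁ + Δm = 29.13 + (-2.903) = 26.227

m ≈ 26.23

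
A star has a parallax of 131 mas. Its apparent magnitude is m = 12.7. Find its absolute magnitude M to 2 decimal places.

M ≈ 13.29

p = 131 mas = 0.131″ → d = 1/p = 7.634 pc
5 log₁₀(d/10 pc) = 5 log₁₀(7.634) − 5 = -0.586
M = m − 5 log₁₀(d/10) = 12.7 + 0.586 = 13.286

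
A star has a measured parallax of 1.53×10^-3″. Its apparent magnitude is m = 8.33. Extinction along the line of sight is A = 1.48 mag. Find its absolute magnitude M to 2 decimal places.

M ≈ -2.23

d = 1/p = 1/1.53×10^-3″ = 653.6 pc
5 log₁₀(d/10 pc) = 5 log₁₀(653.6) − 5 = 9.077
M = m − 5 log₁₀(d/10) − A = 8.33 − 9.077 − 1.48 = -2.227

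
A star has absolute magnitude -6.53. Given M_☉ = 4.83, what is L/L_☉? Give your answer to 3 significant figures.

M − M_☉ = -6.53 − 4.83 = -11.360
L/L_☉ = 10^(−0.4 (M − M_☉)) = 10^4.544 = 34990

L/L_☉ ≈ 35000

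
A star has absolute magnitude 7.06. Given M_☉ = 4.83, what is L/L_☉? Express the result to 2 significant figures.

L/L_☉ ≈ 0.13

M − M_☉ = 7.06 − 4.83 = 2.230
L/L_☉ = 10^(−0.4 (M − M_☉)) = 10^-0.892 = 0.1282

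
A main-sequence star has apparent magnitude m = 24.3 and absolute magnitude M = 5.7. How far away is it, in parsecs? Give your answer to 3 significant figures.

d ≈ 52500 pc

Distance modulus: m − M = 24.3 − (5.7) = 18.600
m − M = 5 log₁₀ d − 5
log₁₀ d = (m − M)/5 + 1 = 4.7200
d = 10^4.7200 = 52480 pc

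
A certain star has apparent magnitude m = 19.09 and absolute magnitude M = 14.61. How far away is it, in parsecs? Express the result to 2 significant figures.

d ≈ 79 pc

μ = m − M = 4.480
m − M = 5 log₁₀ d − 5
log₁₀ d = (m − M)/5 + 1 = 1.8960
d = 10^1.8960 = 78.70 pc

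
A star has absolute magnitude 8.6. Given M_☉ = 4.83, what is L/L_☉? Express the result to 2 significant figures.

L/L_☉ ≈ 0.031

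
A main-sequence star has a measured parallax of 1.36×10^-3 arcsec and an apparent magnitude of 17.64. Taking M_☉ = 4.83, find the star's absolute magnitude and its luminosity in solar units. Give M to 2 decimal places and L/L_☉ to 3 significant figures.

d = 1/p = 1/1.36×10^-3″ = 735.3 pc
M = m − 5 log₁₀ d + 5 = 17.64 − 5·2.8665 + 5 = 8.308
M − M_☉ = 8.308 − 4.83 = 3.478
L/L_☉ = 10^(−0.4 × 3.478) = 0.04064

M ≈ 8.31; L/L_☉ ≈ 0.0406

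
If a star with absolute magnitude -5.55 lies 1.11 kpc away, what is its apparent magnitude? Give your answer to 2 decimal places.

m ≈ 4.68

d = 1.11 kpc = 1110 pc
m = M + 5 log₁₀ d − 5 = -5.55 + 5·3.0453 − 5 = 4.677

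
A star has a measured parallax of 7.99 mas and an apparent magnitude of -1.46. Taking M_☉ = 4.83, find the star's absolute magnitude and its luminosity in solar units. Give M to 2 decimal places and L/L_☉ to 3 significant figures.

d = 1/p = 1000/7.99 mas = 125.2 pc
M = m − 5 log₁₀ d + 5 = -1.46 − 5·2.0975 + 5 = -6.947
M − M_☉ = -6.947 − 4.83 = -11.777
L/L_☉ = 10^(−0.4 × -11.777) = 51390

M ≈ -6.95; L/L_☉ ≈ 51400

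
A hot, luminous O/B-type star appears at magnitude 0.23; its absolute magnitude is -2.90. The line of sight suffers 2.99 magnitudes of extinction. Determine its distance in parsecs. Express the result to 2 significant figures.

d ≈ 11 pc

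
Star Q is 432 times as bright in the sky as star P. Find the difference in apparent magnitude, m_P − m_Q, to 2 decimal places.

m_P − m_Q ≈ 6.59

Pogson: Δm = −2.5 log₁₀(ratio) = −2.5 log₁₀(432) = −2.5 × 2.6355 = -6.589
Star Q is brighter so has the smaller magnitude: m_P − m_Q is positive.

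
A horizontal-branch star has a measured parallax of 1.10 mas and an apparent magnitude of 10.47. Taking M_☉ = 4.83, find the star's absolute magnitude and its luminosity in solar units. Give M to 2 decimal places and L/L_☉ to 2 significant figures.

d = 1/p = 1000/1.10 mas = 909.1 pc
M = m − 5 log₁₀ d + 5 = 10.47 − 5·2.9586 + 5 = 0.677
M − M_☉ = 0.677 − 4.83 = -4.153
L/L_☉ = 10^(−0.4 × -4.153) = 45.84

M ≈ 0.68; L/L_☉ ≈ 46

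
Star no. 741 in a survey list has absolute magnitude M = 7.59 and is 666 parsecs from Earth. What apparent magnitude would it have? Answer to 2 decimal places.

m = M + 5 log₁₀ d − 5 = 7.59 + 5·2.8235 − 5 = 16.707

m ≈ 16.71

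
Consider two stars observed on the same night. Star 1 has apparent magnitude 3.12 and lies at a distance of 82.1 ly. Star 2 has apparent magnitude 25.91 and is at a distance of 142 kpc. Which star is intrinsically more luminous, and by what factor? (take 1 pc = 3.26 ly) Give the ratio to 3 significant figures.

Star 1: d = 82.1 ly / 3.26 = 25.18 pc
Star 1: M = m − 5 log₁₀ d + 5 = 3.12 − 5·1.4011 + 5 = 1.114
Star 2: d = 142 kpc = 142000 pc
Star 2: M = m − 5 log₁₀ d + 5 = 25.91 − 5·5.1523 + 5 = 5.149
ΔM = M_1 − M_2 = 1.114 − (5.149) = -4.034; smaller M is more luminous → Star 1.
L ratio = 10^(0.4 |ΔM|) = 10^1.614 = 41.08

Star 1 is more luminous, by a factor of 41.1.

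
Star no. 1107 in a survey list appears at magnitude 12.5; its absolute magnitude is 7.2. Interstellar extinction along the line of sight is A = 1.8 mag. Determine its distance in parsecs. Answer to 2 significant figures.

d ≈ 50 pc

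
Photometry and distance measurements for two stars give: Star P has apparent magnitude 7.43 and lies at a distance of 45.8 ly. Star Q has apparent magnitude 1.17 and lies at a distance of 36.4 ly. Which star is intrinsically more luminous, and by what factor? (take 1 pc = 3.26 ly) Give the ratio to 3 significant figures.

Star Q is more luminous, by a factor of 202.

Star P: d = 45.8 ly / 3.26 = 14.05 pc
Star P: M = m − 5 log₁₀ d + 5 = 7.43 − 5·1.1476 + 5 = 6.692
Star Q: d = 36.4 ly / 3.26 = 11.17 pc
Star Q: M = m − 5 log₁₀ d + 5 = 1.17 − 5·1.0479 + 5 = 0.931
ΔM = M_P − M_Q = 6.692 − (0.931) = 5.761; smaller M is more luminous → Star Q.
L ratio = 10^(0.4 |ΔM|) = 10^2.304 = 201.6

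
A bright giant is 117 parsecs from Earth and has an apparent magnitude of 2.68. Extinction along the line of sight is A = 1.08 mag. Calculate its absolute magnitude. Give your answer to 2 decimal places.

M ≈ -3.74

5 log₁₀(d/10 pc) = 5 log₁₀(117.0) − 5 = 5.341
M = m − 5 log₁₀(d/10) − A = 2.68 − 5.341 − 1.08 = -3.741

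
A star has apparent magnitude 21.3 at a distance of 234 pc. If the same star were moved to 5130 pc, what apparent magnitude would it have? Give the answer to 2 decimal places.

m ≈ 28.00

Flux ∝ 1/d², so Δm = 5 log₁₀(d₂/d₁) = 5 log₁₀(5130/234) = 6.705
m₂ = m₁ + Δm = 21.3 + (6.705) = 28.005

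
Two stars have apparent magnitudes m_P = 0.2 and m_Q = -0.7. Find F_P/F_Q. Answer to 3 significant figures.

F_P/F_Q ≈ 0.437

Magnitude difference = 0.9
Flux ratio = 10^(−0.4 Δm) = 10^(−0.4 × 0.9) = 10^-0.360 = 0.4365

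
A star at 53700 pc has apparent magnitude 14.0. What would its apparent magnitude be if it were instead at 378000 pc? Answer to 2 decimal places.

m ≈ 18.24

Flux ∝ 1/d², so Δm = 5 log₁₀(d₂/d₁) = 5 log₁₀(378000/53700) = 4.238
m₂ = m₁ + Δm = 14.0 + (4.238) = 18.238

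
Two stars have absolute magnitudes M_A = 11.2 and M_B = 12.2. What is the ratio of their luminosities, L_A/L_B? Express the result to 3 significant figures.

ΔM = M_A − M_B = -1.0
L_A/L_B = 10^(−0.4 ΔM) = 10^0.400 = 2.512

L_A/L_B ≈ 2.51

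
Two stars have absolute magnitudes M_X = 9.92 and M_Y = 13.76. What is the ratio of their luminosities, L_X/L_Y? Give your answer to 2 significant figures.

L_X/L_Y ≈ 34

ΔM = M_X − M_Y = -3.84
L_X/L_Y = 10^(−0.4 ΔM) = 10^1.536 = 34.36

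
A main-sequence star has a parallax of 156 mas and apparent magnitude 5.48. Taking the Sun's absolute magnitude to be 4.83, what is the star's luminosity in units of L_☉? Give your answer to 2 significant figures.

L/L_☉ ≈ 0.23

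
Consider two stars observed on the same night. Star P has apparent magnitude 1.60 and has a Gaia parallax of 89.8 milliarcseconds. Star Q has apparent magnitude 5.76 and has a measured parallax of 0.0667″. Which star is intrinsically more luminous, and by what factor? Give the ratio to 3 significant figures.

Star P: p = 89.8 mas = 0.0898″ → d = 1/p = 11.14 pc
Star P: M = m − 5 log₁₀ d + 5 = 1.60 − 5·1.0467 + 5 = 1.366
Star Q: d = 1/p = 1/0.0667″ = 14.99 pc
Star Q: M = m − 5 log₁₀ d + 5 = 5.76 − 5·1.1759 + 5 = 4.881
ΔM = M_P − M_Q = 1.366 − (4.881) = -3.514; smaller M is more luminous → Star P.
L ratio = 10^(0.4 |ΔM|) = 10^1.406 = 25.45

Star P is more luminous, by a factor of 25.5.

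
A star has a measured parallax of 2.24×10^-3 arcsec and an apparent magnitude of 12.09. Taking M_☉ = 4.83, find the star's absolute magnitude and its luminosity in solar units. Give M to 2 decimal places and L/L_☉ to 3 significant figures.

M ≈ 3.84; L/L_☉ ≈ 2.49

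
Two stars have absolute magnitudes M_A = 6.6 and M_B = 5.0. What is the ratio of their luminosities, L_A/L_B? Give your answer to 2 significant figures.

ΔM = M_A − M_B = 1.6
L_A/L_B = 10^(−0.4 ΔM) = 10^-0.640 = 0.2291

L_A/L_B ≈ 0.23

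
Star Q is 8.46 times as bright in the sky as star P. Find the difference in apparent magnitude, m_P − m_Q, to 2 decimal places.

Pogson: Δm = −2.5 log₁₀(ratio) = −2.5 log₁₀(8.46) = −2.5 × 0.9274 = -2.318
Star Q is brighter so has the smaller magnitude: m_P − m_Q is positive.

m_P − m_Q ≈ 2.32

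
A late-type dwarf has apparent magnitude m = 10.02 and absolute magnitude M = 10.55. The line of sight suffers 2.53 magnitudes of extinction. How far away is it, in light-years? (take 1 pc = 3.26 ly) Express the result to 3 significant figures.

m − M = 5 log₁₀(d/10 pc) + A  ⇒  10.02 − (10.55) − 2.53 = 5 log₁₀(d/10)
-3.060 = 5 log₁₀(d/10)
log₁₀ d = (m − M − A)/5 + 1 = 0.3880
d = 10^0.3880 = 2.443 pc
= 7.966 ly

d ≈ 7.97 ly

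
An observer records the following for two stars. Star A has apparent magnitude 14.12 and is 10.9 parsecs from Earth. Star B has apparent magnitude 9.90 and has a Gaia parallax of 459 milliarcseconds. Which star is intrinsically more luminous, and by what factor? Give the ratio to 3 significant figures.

Star B is more luminous, by a factor of 1.95.

Star A: M = m − 5 log₁₀ d + 5 = 14.12 − 5·1.0374 + 5 = 13.933
Star B: p = 459 mas = 0.459″ → d = 1/p = 2.179 pc
Star B: M = m − 5 log₁₀ d + 5 = 9.90 − 5·0.3382 + 5 = 13.209
ΔM = M_A − M_B = 13.933 − (13.209) = 0.724; smaller M is more luminous → Star B.
L ratio = 10^(0.4 |ΔM|) = 10^0.290 = 1.948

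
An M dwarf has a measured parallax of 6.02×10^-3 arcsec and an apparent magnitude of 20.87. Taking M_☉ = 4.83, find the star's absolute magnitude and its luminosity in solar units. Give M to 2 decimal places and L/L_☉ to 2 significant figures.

d = 1/p = 1/6.02×10^-3″ = 166.1 pc
M = m − 5 log₁₀ d + 5 = 20.87 − 5·2.2204 + 5 = 14.768
M − M_☉ = 14.768 − 4.83 = 9.938
L/L_☉ = 10^(−0.4 × 9.938) = 1.059×10^-4

M ≈ 14.77; L/L_☉ ≈ 1.1×10^-4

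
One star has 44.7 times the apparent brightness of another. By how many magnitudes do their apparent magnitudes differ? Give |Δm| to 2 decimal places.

|Δm| ≈ 4.13

Pogson: Δm = −2.5 log₁₀(ratio) = −2.5 log₁₀(44.7) = −2.5 × 1.6503 = -4.126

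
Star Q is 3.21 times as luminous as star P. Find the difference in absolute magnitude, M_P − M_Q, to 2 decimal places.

M_P − M_Q ≈ 1.27

Pogson: ΔM = −2.5 log₁₀(ratio) = −2.5 log₁₀(3.21) = −2.5 × 0.5065 = -1.266
Star Q is brighter so has the smaller magnitude: M_P − M_Q is positive.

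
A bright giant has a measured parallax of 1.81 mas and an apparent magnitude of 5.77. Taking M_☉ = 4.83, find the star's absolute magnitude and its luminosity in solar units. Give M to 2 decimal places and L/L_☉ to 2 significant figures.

d = 1/p = 1000/1.81 mas = 552.5 pc
M = m − 5 log₁₀ d + 5 = 5.77 − 5·2.7423 + 5 = -2.942
M − M_☉ = -2.942 − 4.83 = -7.772
L/L_☉ = 10^(−0.4 × -7.772) = 1284

M ≈ -2.94; L/L_☉ ≈ 1300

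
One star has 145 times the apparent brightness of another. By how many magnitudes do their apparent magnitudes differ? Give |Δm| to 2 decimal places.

|Δm| ≈ 5.40

Pogson: Δm = −2.5 log₁₀(ratio) = −2.5 log₁₀(145) = −2.5 × 2.1614 = -5.403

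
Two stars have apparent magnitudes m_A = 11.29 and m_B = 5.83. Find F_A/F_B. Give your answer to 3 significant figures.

F_A/F_B ≈ 6.55×10^-3

Magnitude difference = 5.46
Flux ratio = 10^(−0.4 Δm) = 10^(−0.4 × 5.46) = 10^-2.184 = 6.546×10^-3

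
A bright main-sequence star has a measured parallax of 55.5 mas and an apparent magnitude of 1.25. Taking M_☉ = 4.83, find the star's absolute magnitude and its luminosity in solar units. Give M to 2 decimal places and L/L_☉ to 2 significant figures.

d = 1/p = 1000/55.5 mas = 18.02 pc
M = m − 5 log₁₀ d + 5 = 1.25 − 5·1.2557 + 5 = -0.029
M − M_☉ = -0.029 − 4.83 = -4.859
L/L_☉ = 10^(−0.4 × -4.859) = 87.78

M ≈ -0.03; L/L_☉ ≈ 88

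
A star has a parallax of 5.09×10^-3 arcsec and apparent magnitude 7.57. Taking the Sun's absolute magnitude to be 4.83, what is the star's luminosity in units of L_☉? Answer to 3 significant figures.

L/L_☉ ≈ 30.9

d = 1/p = 1/5.09×10^-3″ = 196.5 pc
M = m − 5 log₁₀ d + 5 = 7.57 − 5·2.2933 + 5 = 1.104
M − M_☉ = 1.104 − 4.83 = -3.726
L/L_☉ = 10^(−0.4 × -3.726) = 30.94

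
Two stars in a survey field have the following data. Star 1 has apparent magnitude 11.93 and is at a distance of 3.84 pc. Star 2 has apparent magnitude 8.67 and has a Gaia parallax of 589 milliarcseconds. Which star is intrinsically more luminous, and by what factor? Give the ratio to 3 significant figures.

Star 1: M = m − 5 log₁₀ d + 5 = 11.93 − 5·0.5843 + 5 = 14.008
Star 2: p = 589 mas = 0.589″ → d = 1/p = 1.698 pc
Star 2: M = m − 5 log₁₀ d + 5 = 8.67 − 5·0.2299 + 5 = 12.521
ΔM = M_1 − M_2 = 14.008 − (12.521) = 1.488; smaller M is more luminous → Star 2.
L ratio = 10^(0.4 |ΔM|) = 10^0.595 = 3.936

Star 2 is more luminous, by a factor of 3.94.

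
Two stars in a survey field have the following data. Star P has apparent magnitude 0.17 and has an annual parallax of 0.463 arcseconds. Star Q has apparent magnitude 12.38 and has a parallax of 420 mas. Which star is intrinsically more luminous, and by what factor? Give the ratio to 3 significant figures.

Star P: d = 1/p = 1/0.463″ = 2.160 pc
Star P: M = m − 5 log₁₀ d + 5 = 0.17 − 5·0.3344 + 5 = 3.498
Star Q: p = 420 mas = 0.420″ → d = 1/p = 2.381 pc
Star Q: M = m − 5 log₁₀ d + 5 = 12.38 − 5·0.3768 + 5 = 15.496
ΔM = M_P − M_Q = 3.498 − (15.496) = -11.998; smaller M is more luminous → Star P.
L ratio = 10^(0.4 |ΔM|) = 10^4.799 = 63000

Star P is more luminous, by a factor of 63000.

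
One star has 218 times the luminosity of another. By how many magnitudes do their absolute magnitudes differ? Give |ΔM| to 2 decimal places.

|ΔM| ≈ 5.85

Pogson: ΔM = −2.5 log₁₀(ratio) = −2.5 log₁₀(218) = −2.5 × 2.3385 = -5.846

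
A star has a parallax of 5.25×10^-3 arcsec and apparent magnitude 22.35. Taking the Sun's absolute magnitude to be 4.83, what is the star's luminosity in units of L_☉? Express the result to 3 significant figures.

L/L_☉ ≈ 3.56×10^-5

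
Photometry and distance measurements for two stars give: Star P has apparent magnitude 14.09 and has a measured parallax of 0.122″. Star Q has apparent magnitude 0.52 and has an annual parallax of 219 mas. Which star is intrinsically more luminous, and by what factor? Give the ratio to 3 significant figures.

Star Q is more luminous, by a factor of 83100.

Star P: d = 1/p = 1/0.122″ = 8.197 pc
Star P: M = m − 5 log₁₀ d + 5 = 14.09 − 5·0.9136 + 5 = 14.522
Star Q: p = 219 mas = 0.219″ → d = 1/p = 4.566 pc
Star Q: M = m − 5 log₁₀ d + 5 = 0.52 − 5·0.6596 + 5 = 2.222
ΔM = M_P − M_Q = 14.522 − (2.222) = 12.300; smaller M is more luminous → Star Q.
L ratio = 10^(0.4 |ΔM|) = 10^4.920 = 83140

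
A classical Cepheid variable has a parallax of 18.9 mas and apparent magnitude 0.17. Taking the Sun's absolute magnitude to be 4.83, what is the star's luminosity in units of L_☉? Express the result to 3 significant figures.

L/L_☉ ≈ 2050

d = 1/p = 1000/18.9 mas = 52.91 pc
M = m − 5 log₁₀ d + 5 = 0.17 − 5·1.7235 + 5 = -3.448
M − M_☉ = -3.448 − 4.83 = -8.278
L/L_☉ = 10^(−0.4 × -8.278) = 2047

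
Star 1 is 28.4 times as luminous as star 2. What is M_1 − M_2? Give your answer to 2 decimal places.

M_1 − M_2 ≈ -3.63

Pogson: ΔM = −2.5 log₁₀(ratio) = −2.5 log₁₀(28.4) = −2.5 × 1.4533 = -3.633
Star 1 is brighter, so it has the smaller magnitude: the difference is negative.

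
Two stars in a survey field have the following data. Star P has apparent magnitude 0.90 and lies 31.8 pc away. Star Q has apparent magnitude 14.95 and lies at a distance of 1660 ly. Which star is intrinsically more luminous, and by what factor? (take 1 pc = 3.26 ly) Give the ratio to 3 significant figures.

Star P is more luminous, by a factor of 1630.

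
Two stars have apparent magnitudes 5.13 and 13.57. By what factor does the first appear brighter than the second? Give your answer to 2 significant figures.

2400

Δm = 5.13 − (13.57) = -8.44
Flux ratio = 10^(−0.4 Δm) = 10^(−0.4 × -8.44) = 10^3.376 = 2377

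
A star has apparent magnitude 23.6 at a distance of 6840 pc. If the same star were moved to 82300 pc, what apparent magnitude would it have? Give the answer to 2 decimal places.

m ≈ 29.00

Flux ∝ 1/d², so Δm = 5 log₁₀(d₂/d₁) = 5 log₁₀(82300/6840) = 5.402
m₂ = m₁ + Δm = 23.6 + (5.402) = 29.002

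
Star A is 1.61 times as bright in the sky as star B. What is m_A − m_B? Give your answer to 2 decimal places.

m_A − m_B ≈ -0.52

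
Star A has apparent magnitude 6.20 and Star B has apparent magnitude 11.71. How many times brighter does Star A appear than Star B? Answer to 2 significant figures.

160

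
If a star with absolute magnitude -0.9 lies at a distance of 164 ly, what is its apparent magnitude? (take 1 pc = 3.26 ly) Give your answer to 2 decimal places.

m ≈ 2.61

d = 164 ly / 3.26 = 50.31 pc
m = M + 5 log₁₀ d − 5 = -0.9 + 5·1.7016 − 5 = 2.608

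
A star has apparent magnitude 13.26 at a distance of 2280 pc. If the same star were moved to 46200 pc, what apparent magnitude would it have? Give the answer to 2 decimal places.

m ≈ 19.79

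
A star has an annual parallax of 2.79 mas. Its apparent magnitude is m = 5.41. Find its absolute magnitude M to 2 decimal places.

p = 2.79 mas = 2.79×10^-3″ → d = 1/p = 358.4 pc
5 log₁₀(d/10 pc) = 5 log₁₀(358.4) − 5 = 7.772
M = m − 5 log₁₀(d/10) = 5.41 − 7.772 = -2.362

M ≈ -2.36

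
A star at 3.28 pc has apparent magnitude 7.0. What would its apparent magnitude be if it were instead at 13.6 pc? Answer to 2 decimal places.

m ≈ 10.09

Flux ∝ 1/d², so Δm = 5 log₁₀(d₂/d₁) = 5 log₁₀(13.6/3.28) = 3.088
m₂ = m₁ + Δm = 7.0 + (3.088) = 10.088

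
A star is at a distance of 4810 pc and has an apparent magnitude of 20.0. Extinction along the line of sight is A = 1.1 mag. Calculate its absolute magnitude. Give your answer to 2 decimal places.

5 log₁₀(d/10 pc) = 5 log₁₀(4810) − 5 = 13.411
M = m − 5 log₁₀(d/10) − A = 20.0 − 13.411 − 1.1 = 5.489

M ≈ 5.49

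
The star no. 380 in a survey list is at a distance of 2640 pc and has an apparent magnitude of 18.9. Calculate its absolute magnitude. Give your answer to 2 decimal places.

5 log₁₀(d/10 pc) = 5 log₁₀(2640) − 5 = 12.108
M = m − 5 log₁₀(d/10) = 18.9 − 12.108 = 6.792

M ≈ 6.79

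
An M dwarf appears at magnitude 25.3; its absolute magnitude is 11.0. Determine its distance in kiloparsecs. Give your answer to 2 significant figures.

d ≈ 7.2 kpc

μ = m − M = 14.300
m − M = 5 log₁₀ d − 5
log₁₀ d = (m − M)/5 + 1 = 3.8600
d = 10^3.8600 = 7244 pc
= 7.244 kpc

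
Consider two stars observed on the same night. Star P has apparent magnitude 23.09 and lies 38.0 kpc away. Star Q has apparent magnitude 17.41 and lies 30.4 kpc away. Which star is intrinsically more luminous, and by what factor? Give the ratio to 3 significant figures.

Star P: d = 38.0 kpc = 38000 pc
Star P: M = m − 5 log₁₀ d + 5 = 23.09 − 5·4.5798 + 5 = 5.191
Star Q: d = 30.4 kpc = 30400 pc
Star Q: M = m − 5 log₁₀ d + 5 = 17.41 − 5·4.4829 + 5 = -0.004
ΔM = M_P − M_Q = 5.191 − (-0.004) = 5.195; smaller M is more luminous → Star Q.
L ratio = 10^(0.4 |ΔM|) = 10^2.078 = 119.7

Star Q is more luminous, by a factor of 120.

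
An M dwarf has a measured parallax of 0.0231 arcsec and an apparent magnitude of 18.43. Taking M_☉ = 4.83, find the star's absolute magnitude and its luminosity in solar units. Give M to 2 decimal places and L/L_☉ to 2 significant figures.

M ≈ 15.25; L/L_☉ ≈ 6.8×10^-5

d = 1/p = 1/0.0231″ = 43.29 pc
M = m − 5 log₁₀ d + 5 = 18.43 − 5·1.6364 + 5 = 15.248
M − M_☉ = 15.248 − 4.83 = 10.418
L/L_☉ = 10^(−0.4 × 10.418) = 6.804×10^-5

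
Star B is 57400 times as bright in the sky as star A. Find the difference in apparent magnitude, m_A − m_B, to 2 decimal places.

Pogson: Δm = −2.5 log₁₀(ratio) = −2.5 log₁₀(57400) = −2.5 × 4.7589 = -11.897
Star B is brighter so has the smaller magnitude: m_A − m_B is positive.

m_A − m_B ≈ 11.90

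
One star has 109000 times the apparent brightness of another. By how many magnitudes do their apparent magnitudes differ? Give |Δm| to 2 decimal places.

Pogson: Δm = −2.5 log₁₀(ratio) = −2.5 log₁₀(109000) = −2.5 × 5.0374 = -12.594

|Δm| ≈ 12.59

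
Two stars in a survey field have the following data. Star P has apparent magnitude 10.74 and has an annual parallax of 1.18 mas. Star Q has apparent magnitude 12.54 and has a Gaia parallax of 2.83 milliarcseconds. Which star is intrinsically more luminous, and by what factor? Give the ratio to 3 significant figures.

Star P: p = 1.18 mas = 1.18×10^-3″ → d = 1/p = 847.5 pc
Star P: M = m − 5 log₁₀ d + 5 = 10.74 − 5·2.9281 + 5 = 1.099
Star Q: p = 2.83 mas = 2.83×10^-3″ → d = 1/p = 353.4 pc
Star Q: M = m − 5 log₁₀ d + 5 = 12.54 − 5·2.5482 + 5 = 4.799
ΔM = M_P − M_Q = 1.099 − (4.799) = -3.700; smaller M is more luminous → Star P.
L ratio = 10^(0.4 |ΔM|) = 10^1.480 = 30.19

Star P is more luminous, by a factor of 30.2.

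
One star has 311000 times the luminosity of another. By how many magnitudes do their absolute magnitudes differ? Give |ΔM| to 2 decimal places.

|ΔM| ≈ 13.73

Pogson: ΔM = −2.5 log₁₀(ratio) = −2.5 log₁₀(311000) = −2.5 × 5.4928 = -13.732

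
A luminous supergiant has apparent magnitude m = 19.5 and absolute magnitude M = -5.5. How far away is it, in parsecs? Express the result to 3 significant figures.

d ≈ 1.00×10^6 pc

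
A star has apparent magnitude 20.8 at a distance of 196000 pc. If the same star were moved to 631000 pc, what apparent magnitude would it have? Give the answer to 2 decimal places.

Flux ∝ 1/d², so Δm = 5 log₁₀(d₂/d₁) = 5 log₁₀(631000/196000) = 2.539
m₂ = m₁ + Δm = 20.8 + (2.539) = 23.339

m ≈ 23.34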